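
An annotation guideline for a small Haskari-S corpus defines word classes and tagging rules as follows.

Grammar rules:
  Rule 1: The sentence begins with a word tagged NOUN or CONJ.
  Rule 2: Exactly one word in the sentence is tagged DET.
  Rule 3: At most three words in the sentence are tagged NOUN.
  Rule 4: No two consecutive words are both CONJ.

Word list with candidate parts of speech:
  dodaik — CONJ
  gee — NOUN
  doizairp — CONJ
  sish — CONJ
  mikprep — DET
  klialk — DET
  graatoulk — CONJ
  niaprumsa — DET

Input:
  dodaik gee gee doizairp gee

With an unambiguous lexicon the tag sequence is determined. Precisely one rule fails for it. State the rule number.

2

Fixed tagging: CONJ NOUN NOUN CONJ NOUN.
Checking each rule: R1 holds, R2 violated, R3 holds, R4 holds.
Only rule 2 fails.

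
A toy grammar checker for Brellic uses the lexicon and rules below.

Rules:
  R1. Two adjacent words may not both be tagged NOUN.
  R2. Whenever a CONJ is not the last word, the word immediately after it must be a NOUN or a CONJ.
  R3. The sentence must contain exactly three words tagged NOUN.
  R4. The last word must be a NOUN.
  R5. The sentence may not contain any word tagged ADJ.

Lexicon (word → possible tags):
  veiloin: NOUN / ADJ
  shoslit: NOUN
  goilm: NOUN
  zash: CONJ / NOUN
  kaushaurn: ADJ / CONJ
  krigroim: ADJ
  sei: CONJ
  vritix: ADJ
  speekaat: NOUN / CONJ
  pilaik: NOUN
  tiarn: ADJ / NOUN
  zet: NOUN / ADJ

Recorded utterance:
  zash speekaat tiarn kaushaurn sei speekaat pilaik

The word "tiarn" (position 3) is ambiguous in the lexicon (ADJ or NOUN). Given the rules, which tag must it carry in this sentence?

NOUN

Candidates per position — 1:zash {CONJ,NOUN}; 2:speekaat {NOUN,CONJ}; 3:tiarn {ADJ,NOUN}; 4:kaushaurn {ADJ,CONJ}; 5:sei {CONJ}; 6:speekaat {NOUN,CONJ}; 7:pilaik {NOUN}.
At position 3, choosing ADJ makes rule 5 impossible to satisfy; hence NOUN.
At position 4, choosing ADJ makes rule 5 impossible to satisfy; hence CONJ.
At position 6, choosing NOUN makes rule 1 impossible to satisfy; hence CONJ.
At position 2, choosing NOUN makes rule 1 impossible to satisfy; hence CONJ.
At position 1, choosing CONJ makes rule 3 impossible to satisfy; hence NOUN.
So the tagging must be: NOUN CONJ NOUN CONJ CONJ CONJ NOUN.
Check: rule 1 ✓; rule 2 ✓; rule 3 ✓; rule 4 ✓; rule 5 ✓.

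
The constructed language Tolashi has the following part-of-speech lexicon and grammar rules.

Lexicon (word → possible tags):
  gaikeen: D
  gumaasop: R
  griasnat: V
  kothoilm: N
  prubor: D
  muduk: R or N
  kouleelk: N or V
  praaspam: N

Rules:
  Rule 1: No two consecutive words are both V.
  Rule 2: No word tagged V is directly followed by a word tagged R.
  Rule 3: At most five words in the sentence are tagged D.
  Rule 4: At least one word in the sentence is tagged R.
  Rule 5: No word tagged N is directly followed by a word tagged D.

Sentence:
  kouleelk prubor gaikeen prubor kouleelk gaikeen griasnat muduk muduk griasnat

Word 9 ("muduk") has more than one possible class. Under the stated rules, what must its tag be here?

Candidates per position — 1:kouleelk {N,V}; 2:prubor {D}; 3:gaikeen {D}; 4:prubor {D}; 5:kouleelk {N,V}; 6:gaikeen {D}; 7:griasnat {V}; 8:muduk {R,N}; 9:muduk {R,N}; 10:griasnat {V}.
Position 1: N is ruled out by rule 5; that leaves V.
Position 5: N is ruled out by rule 5; that leaves V.
Position 8: R is ruled out by rule 2; that leaves N.
Position 9: N is ruled out by rule 4; that leaves R.
The only consistent sequence is: V D D D V D V N R V.
Rule-by-rule: rule 1 holds; rule 2 holds; rule 3 holds; rule 4 holds; rule 5 holds.

R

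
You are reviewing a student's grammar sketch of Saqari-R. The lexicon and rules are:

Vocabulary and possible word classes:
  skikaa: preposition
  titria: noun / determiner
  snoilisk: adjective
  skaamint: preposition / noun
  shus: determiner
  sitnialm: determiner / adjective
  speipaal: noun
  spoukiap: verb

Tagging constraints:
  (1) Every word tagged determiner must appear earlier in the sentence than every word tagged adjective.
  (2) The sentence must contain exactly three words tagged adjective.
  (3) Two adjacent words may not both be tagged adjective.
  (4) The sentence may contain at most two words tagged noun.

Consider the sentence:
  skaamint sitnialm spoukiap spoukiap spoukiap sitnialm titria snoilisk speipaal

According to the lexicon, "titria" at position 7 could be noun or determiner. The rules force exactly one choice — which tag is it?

noun

Candidates per position — 1:skaamint {preposition,noun}; 2:sitnialm {determiner,adjective}; 3:spoukiap {verb}; 4:spoukiap {verb}; 5:spoukiap {verb}; 6:sitnialm {determiner,adjective}; 7:titria {noun,determiner}; 8:snoilisk {adjective}; 9:speipaal {noun}.
At position 2, choosing determiner makes rule 2 impossible to satisfy; hence adjective.
At position 6, choosing determiner makes rule 1 impossible to satisfy; hence adjective.
At position 7, choosing determiner makes rule 1 impossible to satisfy; hence noun.
At position 1, choosing noun makes rule 4 impossible to satisfy; hence preposition.
So the tagging must be: preposition adjective verb verb verb adjective noun adjective noun.
Check: rule 1 ✓; rule 2 ✓; rule 3 ✓; rule 4 ✓.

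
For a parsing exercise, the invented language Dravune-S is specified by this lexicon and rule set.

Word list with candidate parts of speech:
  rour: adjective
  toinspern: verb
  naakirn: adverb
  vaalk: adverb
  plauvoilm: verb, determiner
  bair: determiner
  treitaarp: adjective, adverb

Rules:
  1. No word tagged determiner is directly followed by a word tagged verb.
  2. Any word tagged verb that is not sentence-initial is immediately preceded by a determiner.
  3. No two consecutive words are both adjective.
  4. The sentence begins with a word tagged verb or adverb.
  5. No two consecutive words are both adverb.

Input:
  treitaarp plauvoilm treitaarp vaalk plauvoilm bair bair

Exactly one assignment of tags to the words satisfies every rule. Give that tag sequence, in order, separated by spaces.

Candidates per position — 1:treitaarp {adjective,adverb}; 2:plauvoilm {verb,determiner}; 3:treitaarp {adjective,adverb}; 4:vaalk {adverb}; 5:plauvoilm {verb,determiner}; 6:bair {determiner}; 7:bair {determiner}.
At position 1, choosing adjective makes rule 4 impossible to satisfy; hence adverb.
At position 2, choosing verb makes rule 2 impossible to satisfy; hence determiner.
At position 3, choosing adverb makes rule 5 impossible to satisfy; hence adjective.
At position 5, choosing verb makes rule 2 impossible to satisfy; hence determiner.
The only consistent sequence is: adverb determiner adjective adverb determiner determiner determiner.
Checking: rule 1 ✓; rule 2 ✓; rule 3 ✓; rule 4 ✓; rule 5 ✓.

adverb determiner adjective adverb determiner determiner determiner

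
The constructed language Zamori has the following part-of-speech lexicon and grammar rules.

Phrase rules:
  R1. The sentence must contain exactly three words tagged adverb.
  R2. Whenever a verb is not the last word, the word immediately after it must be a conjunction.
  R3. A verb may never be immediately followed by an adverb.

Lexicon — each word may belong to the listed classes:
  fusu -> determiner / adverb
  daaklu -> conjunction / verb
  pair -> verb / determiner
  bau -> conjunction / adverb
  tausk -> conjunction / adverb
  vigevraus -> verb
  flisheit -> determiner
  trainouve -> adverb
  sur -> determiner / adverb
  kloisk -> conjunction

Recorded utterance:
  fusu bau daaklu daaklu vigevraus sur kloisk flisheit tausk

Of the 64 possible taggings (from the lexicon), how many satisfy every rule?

Candidates per position — 1:fusu {determiner,adverb}; 2:bau {conjunction,adverb}; 3:daaklu {conjunction,verb}; 4:daaklu {conjunction,verb}; 5:vigevraus {verb}; 6:sur {determiner,adverb}; 7:kloisk {conjunction}; 8:flisheit {determiner}; 9:tausk {conjunction,adverb}.
There are 64 candidate sequences in total.
Rule 2 cannot be satisfied by any choice of tags from the lexicon.
So there is no consistent tagging.
Count = 0.

0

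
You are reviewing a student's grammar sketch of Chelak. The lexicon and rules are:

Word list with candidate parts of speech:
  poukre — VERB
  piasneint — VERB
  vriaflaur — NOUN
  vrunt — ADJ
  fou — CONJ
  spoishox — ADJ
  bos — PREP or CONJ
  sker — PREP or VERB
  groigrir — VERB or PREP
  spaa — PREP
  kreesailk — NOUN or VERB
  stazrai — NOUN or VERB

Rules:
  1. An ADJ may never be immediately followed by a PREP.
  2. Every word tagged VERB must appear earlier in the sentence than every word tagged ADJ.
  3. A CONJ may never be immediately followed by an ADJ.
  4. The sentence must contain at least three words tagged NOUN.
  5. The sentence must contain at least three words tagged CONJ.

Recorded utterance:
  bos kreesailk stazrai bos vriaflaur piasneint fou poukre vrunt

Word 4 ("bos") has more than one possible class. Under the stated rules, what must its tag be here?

CONJ

Candidates per position — 1:bos {PREP,CONJ}; 2:kreesailk {NOUN,VERB}; 3:stazrai {NOUN,VERB}; 4:bos {PREP,CONJ}; 5:vriaflaur {NOUN}; 6:piasneint {VERB}; 7:fou {CONJ}; 8:poukre {VERB}; 9:vrunt {ADJ}.
Word 1 cannot be PREP — rule 5 would then fail for every completion. It is CONJ.
Word 2 cannot be VERB — rule 4 would then fail for every completion. It is NOUN.
Word 3 cannot be VERB — rule 4 would then fail for every completion. It is NOUN.
Word 4 cannot be PREP — rule 5 would then fail for every completion. It is CONJ.
That leaves exactly one tagging: CONJ NOUN NOUN CONJ NOUN VERB CONJ VERB ADJ.
Checking: rule 1 ✓; rule 2 ✓; rule 3 ✓; rule 4 ✓; rule 5 ✓.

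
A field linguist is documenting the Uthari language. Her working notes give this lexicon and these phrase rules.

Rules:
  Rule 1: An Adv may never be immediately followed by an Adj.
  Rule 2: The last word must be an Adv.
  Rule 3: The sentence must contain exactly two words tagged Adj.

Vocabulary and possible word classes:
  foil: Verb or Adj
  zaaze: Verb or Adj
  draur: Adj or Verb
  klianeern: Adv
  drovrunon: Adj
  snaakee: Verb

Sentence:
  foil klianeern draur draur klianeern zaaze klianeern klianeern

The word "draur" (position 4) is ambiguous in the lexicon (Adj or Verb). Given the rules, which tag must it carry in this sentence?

Adj

Candidates per position — 1:foil {Verb,Adj}; 2:klianeern {Adv}; 3:draur {Adj,Verb}; 4:draur {Adj,Verb}; 5:klianeern {Adv}; 6:zaaze {Verb,Adj}; 7:klianeern {Adv}; 8:klianeern {Adv}.
Word 3 cannot be Adj — rule 1 would then fail for every completion. It is Verb.
Word 6 cannot be Adj — rule 1 would then fail for every completion. It is Verb.
Word 1 cannot be Verb — rule 3 would then fail for every completion. It is Adj.
Word 4 cannot be Verb — rule 3 would then fail for every completion. It is Adj.
That leaves exactly one tagging: Adj Adv Verb Adj Adv Verb Adv Adv.
Verifying each rule — rule 1 satisfied; rule 2 satisfied; rule 3 satisfied.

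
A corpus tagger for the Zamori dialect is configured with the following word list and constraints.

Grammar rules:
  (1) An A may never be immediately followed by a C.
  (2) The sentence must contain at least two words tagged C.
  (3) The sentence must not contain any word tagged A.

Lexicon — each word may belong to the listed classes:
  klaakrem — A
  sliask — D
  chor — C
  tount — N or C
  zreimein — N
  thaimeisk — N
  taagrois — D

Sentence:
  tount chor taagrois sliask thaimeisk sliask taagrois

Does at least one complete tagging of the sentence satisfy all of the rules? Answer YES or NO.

Candidates per position — 1:tount {N,C}; 2:chor {C}; 3:taagrois {D}; 4:sliask {D}; 5:thaimeisk {N}; 6:sliask {D}; 7:taagrois {D}.
One satisfying assignment: C C D D N D D.
Rule-by-rule: rule 1 ✓; rule 2 ✓; rule 3 ✓.

YES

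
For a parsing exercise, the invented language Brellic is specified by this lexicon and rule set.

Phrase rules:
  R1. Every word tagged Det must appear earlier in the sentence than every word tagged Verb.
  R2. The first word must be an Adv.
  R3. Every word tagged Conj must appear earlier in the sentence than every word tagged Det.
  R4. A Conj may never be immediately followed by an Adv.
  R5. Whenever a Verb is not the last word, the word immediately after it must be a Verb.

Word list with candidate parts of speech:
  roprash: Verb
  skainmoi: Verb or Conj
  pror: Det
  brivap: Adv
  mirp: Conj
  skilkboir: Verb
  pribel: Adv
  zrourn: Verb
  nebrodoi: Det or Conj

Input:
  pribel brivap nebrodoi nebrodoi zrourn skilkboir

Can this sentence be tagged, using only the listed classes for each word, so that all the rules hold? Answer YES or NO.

YES

Candidates per position — 1:pribel {Adv}; 2:brivap {Adv}; 3:nebrodoi {Det,Conj}; 4:nebrodoi {Det,Conj}; 5:zrourn {Verb}; 6:skilkboir {Verb}.
One satisfying assignment: Adv Adv Conj Conj Verb Verb.
Checking: rule 1 holds; rule 2 holds; rule 3 holds; rule 4 holds; rule 5 holds.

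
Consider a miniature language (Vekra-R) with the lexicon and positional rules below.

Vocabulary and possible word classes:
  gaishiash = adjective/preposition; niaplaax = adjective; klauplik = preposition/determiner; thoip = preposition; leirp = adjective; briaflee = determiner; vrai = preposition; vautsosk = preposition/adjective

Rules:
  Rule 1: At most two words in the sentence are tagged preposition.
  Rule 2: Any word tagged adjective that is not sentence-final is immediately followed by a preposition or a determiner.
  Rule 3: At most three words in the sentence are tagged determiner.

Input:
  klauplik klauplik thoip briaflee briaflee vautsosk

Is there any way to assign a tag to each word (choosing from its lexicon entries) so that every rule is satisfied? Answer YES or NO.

YES

Candidates per position — 1:klauplik {preposition,determiner}; 2:klauplik {preposition,determiner}; 3:thoip {preposition}; 4:briaflee {determiner}; 5:briaflee {determiner}; 6:vautsosk {preposition,adjective}.
One satisfying assignment: preposition determiner preposition determiner determiner adjective.
Rule-by-rule: rule 1 holds; rule 2 holds; rule 3 holds.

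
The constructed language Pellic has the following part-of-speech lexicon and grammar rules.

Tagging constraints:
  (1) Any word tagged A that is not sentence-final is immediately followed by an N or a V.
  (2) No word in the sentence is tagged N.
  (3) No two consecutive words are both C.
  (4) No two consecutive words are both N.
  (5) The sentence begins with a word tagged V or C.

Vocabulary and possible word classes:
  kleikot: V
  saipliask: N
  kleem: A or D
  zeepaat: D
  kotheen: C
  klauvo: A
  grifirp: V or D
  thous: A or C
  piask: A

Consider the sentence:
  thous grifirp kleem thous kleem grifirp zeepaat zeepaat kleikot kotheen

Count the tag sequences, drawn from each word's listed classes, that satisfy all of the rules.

6

Candidates per position — 1:thous {A,C}; 2:grifirp {V,D}; 3:kleem {A,D}; 4:thous {A,C}; 5:kleem {A,D}; 6:grifirp {V,D}; 7:zeepaat {D}; 8:zeepaat {D}; 9:kleikot {V}; 10:kotheen {C}.
There are 64 candidate sequences in total.
Checking each against the rules leaves 6 sequences.
Count = 6.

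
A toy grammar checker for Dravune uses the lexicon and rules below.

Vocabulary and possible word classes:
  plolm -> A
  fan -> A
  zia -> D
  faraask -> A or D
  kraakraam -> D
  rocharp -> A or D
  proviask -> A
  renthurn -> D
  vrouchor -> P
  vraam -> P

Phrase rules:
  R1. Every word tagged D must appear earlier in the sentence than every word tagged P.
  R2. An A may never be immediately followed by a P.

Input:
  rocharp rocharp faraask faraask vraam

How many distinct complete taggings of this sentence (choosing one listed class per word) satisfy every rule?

8

Candidates per position — 1:rocharp {A,D}; 2:rocharp {A,D}; 3:faraask {A,D}; 4:faraask {A,D}; 5:vraam {P}.
There are 16 candidate sequences in total.
Checking each against the rules leaves 8 sequences.
Count = 8.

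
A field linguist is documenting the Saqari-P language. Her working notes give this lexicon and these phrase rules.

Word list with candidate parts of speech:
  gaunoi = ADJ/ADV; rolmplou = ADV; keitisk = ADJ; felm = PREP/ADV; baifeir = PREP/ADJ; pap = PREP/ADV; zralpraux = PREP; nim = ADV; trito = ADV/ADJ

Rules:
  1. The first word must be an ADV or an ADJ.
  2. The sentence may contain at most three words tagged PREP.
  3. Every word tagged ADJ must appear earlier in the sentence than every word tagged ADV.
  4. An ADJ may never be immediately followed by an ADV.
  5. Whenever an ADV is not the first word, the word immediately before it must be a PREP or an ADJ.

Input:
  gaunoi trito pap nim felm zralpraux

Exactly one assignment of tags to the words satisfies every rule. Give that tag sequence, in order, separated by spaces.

ADJ ADJ PREP ADV PREP PREP

Candidates per position — 1:gaunoi {ADJ,ADV}; 2:trito {ADV,ADJ}; 3:pap {PREP,ADV}; 4:nim {ADV}; 5:felm {PREP,ADV}; 6:zralpraux {PREP}.
At position 3, choosing ADV makes rule 5 impossible to satisfy; hence PREP.
At position 5, choosing ADV makes rule 5 impossible to satisfy; hence PREP.
The remaining ambiguous positions (1, 2) are resolved jointly — only one combination satisfies every rule.
The only consistent sequence is: ADJ ADJ PREP ADV PREP PREP.
Verifying each rule — rule 1 ✓; rule 2 ✓; rule 3 ✓; rule 4 ✓; rule 5 ✓.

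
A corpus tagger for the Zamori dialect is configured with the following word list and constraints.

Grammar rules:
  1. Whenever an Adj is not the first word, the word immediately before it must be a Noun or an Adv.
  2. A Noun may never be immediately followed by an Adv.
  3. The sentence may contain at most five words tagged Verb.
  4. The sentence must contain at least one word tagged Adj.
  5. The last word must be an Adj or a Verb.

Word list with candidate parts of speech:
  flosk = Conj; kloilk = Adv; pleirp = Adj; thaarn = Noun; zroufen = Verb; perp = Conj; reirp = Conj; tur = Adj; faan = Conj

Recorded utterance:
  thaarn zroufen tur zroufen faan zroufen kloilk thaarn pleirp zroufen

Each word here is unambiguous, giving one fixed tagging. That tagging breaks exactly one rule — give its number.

1

Fixed tagging: Noun Verb Adj Verb Conj Verb Adv Noun Adj Verb.
Applying the rules: R1 fails, R2 ok, R3 ok, R4 ok, R5 ok.
Only rule 1 fails.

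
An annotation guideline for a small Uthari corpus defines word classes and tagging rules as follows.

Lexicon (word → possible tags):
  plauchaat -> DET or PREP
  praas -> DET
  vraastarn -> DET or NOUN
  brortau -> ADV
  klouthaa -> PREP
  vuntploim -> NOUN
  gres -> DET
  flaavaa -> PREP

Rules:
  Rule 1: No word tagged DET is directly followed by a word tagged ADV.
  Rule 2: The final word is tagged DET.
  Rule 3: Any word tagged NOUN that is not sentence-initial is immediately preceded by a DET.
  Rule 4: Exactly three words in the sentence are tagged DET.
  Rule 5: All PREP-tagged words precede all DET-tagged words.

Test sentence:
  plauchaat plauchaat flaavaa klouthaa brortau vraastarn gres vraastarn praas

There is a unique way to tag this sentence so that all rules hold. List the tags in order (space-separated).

PREP PREP PREP PREP ADV DET DET NOUN DET

Candidates per position — 1:plauchaat {DET,PREP}; 2:plauchaat {DET,PREP}; 3:flaavaa {PREP}; 4:klouthaa {PREP}; 5:brortau {ADV}; 6:vraastarn {DET,NOUN}; 7:gres {DET}; 8:vraastarn {DET,NOUN}; 9:praas {DET}.
Position 1: DET is ruled out by rule 5; that leaves PREP.
Position 2: DET is ruled out by rule 5; that leaves PREP.
Position 6: NOUN is ruled out by rule 3; that leaves DET.
Position 8: DET is ruled out by rule 4; that leaves NOUN.
So the tagging must be: PREP PREP PREP PREP ADV DET DET NOUN DET.
Rule-by-rule: rule 1 satisfied; rule 2 satisfied; rule 3 satisfied; rule 4 satisfied; rule 5 satisfied.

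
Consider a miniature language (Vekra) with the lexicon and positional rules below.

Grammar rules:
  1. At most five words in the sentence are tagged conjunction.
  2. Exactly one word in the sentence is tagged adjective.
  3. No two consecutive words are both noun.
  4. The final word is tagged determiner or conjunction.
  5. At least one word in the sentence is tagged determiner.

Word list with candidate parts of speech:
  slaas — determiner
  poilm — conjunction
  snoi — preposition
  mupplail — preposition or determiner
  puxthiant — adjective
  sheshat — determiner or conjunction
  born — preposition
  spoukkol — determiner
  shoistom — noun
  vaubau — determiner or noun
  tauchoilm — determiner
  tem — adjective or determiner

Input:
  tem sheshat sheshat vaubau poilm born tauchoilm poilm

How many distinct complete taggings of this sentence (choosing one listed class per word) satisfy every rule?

Candidates per position — 1:tem {adjective,determiner}; 2:sheshat {determiner,conjunction}; 3:sheshat {determiner,conjunction}; 4:vaubau {determiner,noun}; 5:poilm {conjunction}; 6:born {preposition}; 7:tauchoilm {determiner}; 8:poilm {conjunction}.
There are 16 candidate sequences in total.
Checking each against the rules leaves 8 sequences.
Count = 8.

8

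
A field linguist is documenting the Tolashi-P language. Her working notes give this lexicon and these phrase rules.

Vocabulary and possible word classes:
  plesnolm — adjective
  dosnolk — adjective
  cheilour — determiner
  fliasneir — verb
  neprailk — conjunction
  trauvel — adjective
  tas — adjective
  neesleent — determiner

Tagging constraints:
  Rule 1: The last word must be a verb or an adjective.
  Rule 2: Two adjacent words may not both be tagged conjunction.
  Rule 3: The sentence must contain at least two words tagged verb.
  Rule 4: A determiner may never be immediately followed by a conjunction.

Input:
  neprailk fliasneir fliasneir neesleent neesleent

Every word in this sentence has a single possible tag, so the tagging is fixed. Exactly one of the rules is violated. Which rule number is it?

Fixed tagging: conjunction verb verb determiner determiner.
Checking each rule: R1 violated, R2 holds, R3 holds, R4 holds.
Only rule 1 fails.

1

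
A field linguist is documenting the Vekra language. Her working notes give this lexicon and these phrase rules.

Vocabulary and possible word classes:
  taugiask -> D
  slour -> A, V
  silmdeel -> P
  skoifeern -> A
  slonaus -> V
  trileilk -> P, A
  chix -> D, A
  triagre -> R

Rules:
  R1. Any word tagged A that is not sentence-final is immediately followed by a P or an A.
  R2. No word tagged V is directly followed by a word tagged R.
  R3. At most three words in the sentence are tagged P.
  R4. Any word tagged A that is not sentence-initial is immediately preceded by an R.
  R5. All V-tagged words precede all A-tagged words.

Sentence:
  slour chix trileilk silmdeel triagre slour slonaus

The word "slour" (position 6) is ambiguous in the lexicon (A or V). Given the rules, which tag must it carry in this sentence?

Candidates per position — 1:slour {A,V}; 2:chix {D,A}; 3:trileilk {P,A}; 4:silmdeel {P}; 5:triagre {R}; 6:slour {A,V}; 7:slonaus {V}.
At position 1, choosing A makes rule 5 impossible to satisfy; hence V.
At position 2, choosing A makes rule 4 impossible to satisfy; hence D.
At position 3, choosing A makes rule 4 impossible to satisfy; hence P.
At position 6, choosing A makes rule 1 impossible to satisfy; hence V.
That leaves exactly one tagging: V D P P R V V.
Checking: rule 1 satisfied; rule 2 satisfied; rule 3 satisfied; rule 4 satisfied; rule 5 satisfied.

V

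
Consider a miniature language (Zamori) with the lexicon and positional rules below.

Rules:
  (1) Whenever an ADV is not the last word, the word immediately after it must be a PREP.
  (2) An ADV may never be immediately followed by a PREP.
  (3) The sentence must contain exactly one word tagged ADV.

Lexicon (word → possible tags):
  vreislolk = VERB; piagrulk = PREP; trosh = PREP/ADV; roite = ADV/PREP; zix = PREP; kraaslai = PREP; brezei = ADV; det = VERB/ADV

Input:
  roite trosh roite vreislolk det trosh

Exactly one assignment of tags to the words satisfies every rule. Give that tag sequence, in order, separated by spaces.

PREP PREP PREP VERB VERB ADV

Candidates per position — 1:roite {ADV,PREP}; 2:trosh {PREP,ADV}; 3:roite {ADV,PREP}; 4:vreislolk {VERB}; 5:det {VERB,ADV}; 6:trosh {PREP,ADV}.
Position 3: tagging it ADV would leave rule 1 unsatisfiable, so it must be PREP.
Position 1: tagging it ADV would leave rule 2 unsatisfiable, so it must be PREP.
Position 2: tagging it ADV would leave rule 2 unsatisfiable, so it must be PREP.
The remaining ambiguous positions (5, 6) are resolved jointly — only one combination satisfies every rule.
The only consistent sequence is: PREP PREP PREP VERB VERB ADV.
Verifying each rule — rule 1 ok; rule 2 ok; rule 3 ok.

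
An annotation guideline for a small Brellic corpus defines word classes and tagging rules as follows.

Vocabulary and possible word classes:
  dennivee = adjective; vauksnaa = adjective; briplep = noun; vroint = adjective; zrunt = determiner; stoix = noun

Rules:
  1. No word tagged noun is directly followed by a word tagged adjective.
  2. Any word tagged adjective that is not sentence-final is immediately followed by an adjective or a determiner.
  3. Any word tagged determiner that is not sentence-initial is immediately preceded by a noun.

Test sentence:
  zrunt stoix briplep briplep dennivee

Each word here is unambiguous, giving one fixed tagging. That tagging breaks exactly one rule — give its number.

1

Fixed tagging: determiner noun noun noun adjective.
Checking each rule: R1 violated, R2 holds, R3 holds.
Only rule 1 fails.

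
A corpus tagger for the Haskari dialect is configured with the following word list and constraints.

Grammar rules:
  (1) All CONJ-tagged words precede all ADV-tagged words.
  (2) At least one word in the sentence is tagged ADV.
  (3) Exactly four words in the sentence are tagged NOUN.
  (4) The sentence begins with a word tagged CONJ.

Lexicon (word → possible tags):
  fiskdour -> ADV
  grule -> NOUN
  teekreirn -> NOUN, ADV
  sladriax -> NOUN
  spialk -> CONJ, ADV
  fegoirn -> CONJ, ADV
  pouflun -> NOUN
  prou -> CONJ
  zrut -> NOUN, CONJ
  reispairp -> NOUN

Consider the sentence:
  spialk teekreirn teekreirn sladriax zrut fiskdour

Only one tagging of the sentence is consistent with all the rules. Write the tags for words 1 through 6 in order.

Candidates per position — 1:spialk {CONJ,ADV}; 2:teekreirn {NOUN,ADV}; 3:teekreirn {NOUN,ADV}; 4:sladriax {NOUN}; 5:zrut {NOUN,CONJ}; 6:fiskdour {ADV}.
At position 1, choosing ADV makes rule 4 impossible to satisfy; hence CONJ.
At position 2, choosing ADV makes rule 3 impossible to satisfy; hence NOUN.
At position 3, choosing ADV makes rule 3 impossible to satisfy; hence NOUN.
At position 5, choosing CONJ makes rule 3 impossible to satisfy; hence NOUN.
That leaves exactly one tagging: CONJ NOUN NOUN NOUN NOUN ADV.
Check: rule 1 satisfied; rule 2 satisfied; rule 3 satisfied; rule 4 satisfied.

CONJ NOUN NOUN NOUN NOUN ADV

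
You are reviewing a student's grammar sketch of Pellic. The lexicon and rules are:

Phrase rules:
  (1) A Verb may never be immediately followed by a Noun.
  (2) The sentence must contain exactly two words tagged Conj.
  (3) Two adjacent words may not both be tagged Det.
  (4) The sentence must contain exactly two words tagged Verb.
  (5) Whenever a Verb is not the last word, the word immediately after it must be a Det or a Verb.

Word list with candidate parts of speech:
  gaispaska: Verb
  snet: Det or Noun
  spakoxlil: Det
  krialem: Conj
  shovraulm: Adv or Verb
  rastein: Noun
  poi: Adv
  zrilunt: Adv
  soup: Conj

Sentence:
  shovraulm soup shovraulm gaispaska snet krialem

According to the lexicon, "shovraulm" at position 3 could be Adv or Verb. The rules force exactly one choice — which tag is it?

Candidates per position — 1:shovraulm {Adv,Verb}; 2:soup {Conj}; 3:shovraulm {Adv,Verb}; 4:gaispaska {Verb}; 5:snet {Det,Noun}; 6:krialem {Conj}.
If word 1 were Verb, no tagging could satisfy rule 5; so word 1 is Adv.
If word 3 were Adv, no tagging could satisfy rule 4; so word 3 is Verb.
If word 5 were Noun, no tagging could satisfy rule 1; so word 5 is Det.
So the tagging must be: Adv Conj Verb Verb Det Conj.
Verifying each rule — rule 1 satisfied; rule 2 satisfied; rule 3 satisfied; rule 4 satisfied; rule 5 satisfied.

Verb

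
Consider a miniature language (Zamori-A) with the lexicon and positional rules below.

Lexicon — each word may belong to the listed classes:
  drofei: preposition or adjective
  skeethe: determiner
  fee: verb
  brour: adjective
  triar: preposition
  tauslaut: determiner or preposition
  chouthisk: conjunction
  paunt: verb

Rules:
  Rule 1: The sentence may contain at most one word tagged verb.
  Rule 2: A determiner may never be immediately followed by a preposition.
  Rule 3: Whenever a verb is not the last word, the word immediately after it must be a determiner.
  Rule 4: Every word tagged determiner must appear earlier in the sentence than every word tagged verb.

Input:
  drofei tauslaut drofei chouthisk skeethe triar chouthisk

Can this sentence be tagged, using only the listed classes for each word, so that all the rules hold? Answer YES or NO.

NO

Candidates per position — 1:drofei {preposition,adjective}; 2:tauslaut {determiner,preposition}; 3:drofei {preposition,adjective}; 4:chouthisk {conjunction}; 5:skeethe {determiner}; 6:triar {preposition}; 7:chouthisk {conjunction}.
Rule 2 cannot be satisfied by any choice of tags from the lexicon.
So there is no consistent tagging.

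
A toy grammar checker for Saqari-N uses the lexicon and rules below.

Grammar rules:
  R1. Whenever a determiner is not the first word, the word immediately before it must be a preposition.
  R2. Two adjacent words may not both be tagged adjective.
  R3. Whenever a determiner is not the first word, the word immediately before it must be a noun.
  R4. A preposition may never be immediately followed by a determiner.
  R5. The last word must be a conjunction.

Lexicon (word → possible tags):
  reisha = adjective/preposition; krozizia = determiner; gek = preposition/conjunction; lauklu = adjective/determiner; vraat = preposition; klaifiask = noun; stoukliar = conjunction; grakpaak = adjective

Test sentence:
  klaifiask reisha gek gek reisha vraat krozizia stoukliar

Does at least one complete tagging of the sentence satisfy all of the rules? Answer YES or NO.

NO

Candidates per position — 1:klaifiask {noun}; 2:reisha {adjective,preposition}; 3:gek {preposition,conjunction}; 4:gek {preposition,conjunction}; 5:reisha {adjective,preposition}; 6:vraat {preposition}; 7:krozizia {determiner}; 8:stoukliar {conjunction}.
Rule 3 cannot be satisfied by any choice of tags from the lexicon.
So there is no consistent tagging.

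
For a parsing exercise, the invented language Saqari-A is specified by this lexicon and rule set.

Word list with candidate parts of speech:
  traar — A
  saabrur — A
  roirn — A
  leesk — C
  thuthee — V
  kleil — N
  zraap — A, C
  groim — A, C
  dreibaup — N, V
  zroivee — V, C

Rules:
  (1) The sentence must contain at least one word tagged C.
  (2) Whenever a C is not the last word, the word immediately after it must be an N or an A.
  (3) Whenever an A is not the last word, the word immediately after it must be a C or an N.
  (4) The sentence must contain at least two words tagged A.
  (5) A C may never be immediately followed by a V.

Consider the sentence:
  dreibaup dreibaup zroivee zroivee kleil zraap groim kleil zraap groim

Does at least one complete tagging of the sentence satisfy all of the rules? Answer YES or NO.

YES

Candidates per position — 1:dreibaup {N,V}; 2:dreibaup {N,V}; 3:zroivee {V,C}; 4:zroivee {V,C}; 5:kleil {N}; 6:zraap {A,C}; 7:groim {A,C}; 8:kleil {N}; 9:zraap {A,C}; 10:groim {A,C}.
One satisfying assignment: V N V C N A C N C A.
Verifying each rule — rule 1 ok; rule 2 ok; rule 3 ok; rule 4 ok; rule 5 ok.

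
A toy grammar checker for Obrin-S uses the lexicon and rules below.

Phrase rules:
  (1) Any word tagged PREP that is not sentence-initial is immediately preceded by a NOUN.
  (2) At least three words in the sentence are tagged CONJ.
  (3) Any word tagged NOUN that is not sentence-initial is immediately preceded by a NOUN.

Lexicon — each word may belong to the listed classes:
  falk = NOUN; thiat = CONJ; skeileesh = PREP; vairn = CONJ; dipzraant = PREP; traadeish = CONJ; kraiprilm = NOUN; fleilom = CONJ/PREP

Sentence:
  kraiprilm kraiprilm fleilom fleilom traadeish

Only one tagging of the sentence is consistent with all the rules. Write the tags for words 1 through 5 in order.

NOUN NOUN CONJ CONJ CONJ

Candidates per position — 1:kraiprilm {NOUN}; 2:kraiprilm {NOUN}; 3:fleilom {CONJ,PREP}; 4:fleilom {CONJ,PREP}; 5:traadeish {CONJ}.
At position 3, choosing PREP makes rule 2 impossible to satisfy; hence CONJ.
At position 4, choosing PREP makes rule 1 impossible to satisfy; hence CONJ.
That leaves exactly one tagging: NOUN NOUN CONJ CONJ CONJ.
Check: rule 1 ✓; rule 2 ✓; rule 3 ✓.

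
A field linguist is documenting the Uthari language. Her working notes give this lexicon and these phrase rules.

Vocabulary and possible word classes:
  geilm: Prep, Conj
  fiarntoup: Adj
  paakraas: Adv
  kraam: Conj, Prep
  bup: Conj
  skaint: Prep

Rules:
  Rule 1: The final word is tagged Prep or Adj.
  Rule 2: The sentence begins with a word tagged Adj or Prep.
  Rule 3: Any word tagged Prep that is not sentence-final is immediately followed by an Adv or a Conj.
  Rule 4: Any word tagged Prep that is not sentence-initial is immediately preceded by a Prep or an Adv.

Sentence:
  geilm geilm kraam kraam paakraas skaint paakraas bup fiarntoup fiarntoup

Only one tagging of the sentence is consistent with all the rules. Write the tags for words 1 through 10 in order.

Prep Conj Conj Conj Adv Prep Adv Conj Adj Adj

Candidates per position — 1:geilm {Prep,Conj}; 2:geilm {Prep,Conj}; 3:kraam {Conj,Prep}; 4:kraam {Conj,Prep}; 5:paakraas {Adv}; 6:skaint {Prep}; 7:paakraas {Adv}; 8:bup {Conj}; 9:fiarntoup {Adj}; 10:fiarntoup {Adj}.
If word 1 were Conj, no tagging could satisfy rule 2; so word 1 is Prep.
If word 2 were Prep, no tagging could satisfy rule 3; so word 2 is Conj.
If word 3 were Prep, no tagging could satisfy rule 4; so word 3 is Conj.
If word 4 were Prep, no tagging could satisfy rule 4; so word 4 is Conj.
The unique satisfying tagging is: Prep Conj Conj Conj Adv Prep Adv Conj Adj Adj.
Checking: rule 1 ✓; rule 2 ✓; rule 3 ✓; rule 4 ✓.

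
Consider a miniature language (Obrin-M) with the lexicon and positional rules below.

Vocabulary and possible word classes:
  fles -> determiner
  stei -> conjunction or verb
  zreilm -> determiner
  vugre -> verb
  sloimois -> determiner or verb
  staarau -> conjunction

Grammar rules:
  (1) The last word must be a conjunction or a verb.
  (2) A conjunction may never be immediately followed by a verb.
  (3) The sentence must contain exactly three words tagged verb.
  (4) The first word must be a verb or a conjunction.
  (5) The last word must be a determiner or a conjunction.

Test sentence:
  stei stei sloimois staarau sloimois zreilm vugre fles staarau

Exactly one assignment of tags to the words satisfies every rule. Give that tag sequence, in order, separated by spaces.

Candidates per position — 1:stei {conjunction,verb}; 2:stei {conjunction,verb}; 3:sloimois {determiner,verb}; 4:staarau {conjunction}; 5:sloimois {determiner,verb}; 6:zreilm {determiner}; 7:vugre {verb}; 8:fles {determiner}; 9:staarau {conjunction}.
Word 5 cannot be verb — rule 2 would then fail for every completion. It is determiner.
The remaining ambiguous positions (1, 2, 3) are resolved jointly — only one combination satisfies every rule.
That leaves exactly one tagging: verb verb determiner conjunction determiner determiner verb determiner conjunction.
Rule-by-rule: rule 1 satisfied; rule 2 satisfied; rule 3 satisfied; rule 4 satisfied; rule 5 satisfied.

verb verb determiner conjunction determiner determiner verb determiner conjunction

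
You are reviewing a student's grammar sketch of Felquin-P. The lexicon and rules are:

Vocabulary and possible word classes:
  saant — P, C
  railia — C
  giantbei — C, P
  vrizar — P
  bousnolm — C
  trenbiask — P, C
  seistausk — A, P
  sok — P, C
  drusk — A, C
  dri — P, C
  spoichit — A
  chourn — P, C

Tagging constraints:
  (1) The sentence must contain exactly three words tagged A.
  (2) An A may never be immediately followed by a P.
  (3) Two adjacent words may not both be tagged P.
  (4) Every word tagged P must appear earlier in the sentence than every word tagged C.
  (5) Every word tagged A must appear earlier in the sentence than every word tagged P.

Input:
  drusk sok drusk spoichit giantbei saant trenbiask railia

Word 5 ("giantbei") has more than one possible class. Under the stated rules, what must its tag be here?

Candidates per position — 1:drusk {A,C}; 2:sok {P,C}; 3:drusk {A,C}; 4:spoichit {A}; 5:giantbei {C,P}; 6:saant {P,C}; 7:trenbiask {P,C}; 8:railia {C}.
Position 1: C is ruled out by rule 1; that leaves A.
Position 2: P is ruled out by rule 2; that leaves C.
Position 3: C is ruled out by rule 1; that leaves A.
Position 5: P is ruled out by rule 2; that leaves C.
Position 6: P is ruled out by rule 4; that leaves C.
Position 7: P is ruled out by rule 4; that leaves C.
That leaves exactly one tagging: A C A A C C C C.
Check: rule 1 holds; rule 2 holds; rule 3 holds; rule 4 holds; rule 5 holds.

C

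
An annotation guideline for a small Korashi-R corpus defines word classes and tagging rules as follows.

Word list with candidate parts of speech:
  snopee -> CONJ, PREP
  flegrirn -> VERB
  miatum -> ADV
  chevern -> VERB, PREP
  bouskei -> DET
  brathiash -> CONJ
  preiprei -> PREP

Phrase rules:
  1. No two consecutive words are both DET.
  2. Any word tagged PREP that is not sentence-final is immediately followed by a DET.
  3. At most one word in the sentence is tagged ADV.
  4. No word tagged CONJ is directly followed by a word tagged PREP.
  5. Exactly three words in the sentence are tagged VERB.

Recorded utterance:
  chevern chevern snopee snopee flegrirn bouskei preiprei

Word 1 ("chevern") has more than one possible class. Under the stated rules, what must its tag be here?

Candidates per position — 1:chevern {VERB,PREP}; 2:chevern {VERB,PREP}; 3:snopee {CONJ,PREP}; 4:snopee {CONJ,PREP}; 5:flegrirn {VERB}; 6:bouskei {DET}; 7:preiprei {PREP}.
At position 1, choosing PREP makes rule 2 impossible to satisfy; hence VERB.
At position 2, choosing PREP makes rule 2 impossible to satisfy; hence VERB.
At position 3, choosing PREP makes rule 2 impossible to satisfy; hence CONJ.
At position 4, choosing PREP makes rule 2 impossible to satisfy; hence CONJ.
So the tagging must be: VERB VERB CONJ CONJ VERB DET PREP.
Verifying each rule — rule 1 satisfied; rule 2 satisfied; rule 3 satisfied; rule 4 satisfied; rule 5 satisfied.

VERB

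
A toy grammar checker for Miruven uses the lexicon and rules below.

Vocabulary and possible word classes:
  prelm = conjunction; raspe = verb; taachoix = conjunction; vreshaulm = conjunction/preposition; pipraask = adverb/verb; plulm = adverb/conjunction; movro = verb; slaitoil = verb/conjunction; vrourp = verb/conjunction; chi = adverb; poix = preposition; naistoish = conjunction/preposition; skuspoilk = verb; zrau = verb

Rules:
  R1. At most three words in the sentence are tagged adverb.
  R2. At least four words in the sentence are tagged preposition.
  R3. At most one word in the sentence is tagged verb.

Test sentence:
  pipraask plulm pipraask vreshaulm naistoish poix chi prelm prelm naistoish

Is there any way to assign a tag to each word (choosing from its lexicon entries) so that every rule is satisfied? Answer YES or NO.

YES

Candidates per position — 1:pipraask {adverb,verb}; 2:plulm {adverb,conjunction}; 3:pipraask {adverb,verb}; 4:vreshaulm {conjunction,preposition}; 5:naistoish {conjunction,preposition}; 6:poix {preposition}; 7:chi {adverb}; 8:prelm {conjunction}; 9:prelm {conjunction}; 10:naistoish {conjunction,preposition}.
One satisfying assignment: adverb adverb verb preposition preposition preposition adverb conjunction conjunction preposition.
Checking: rule 1 ok; rule 2 ok; rule 3 ok.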